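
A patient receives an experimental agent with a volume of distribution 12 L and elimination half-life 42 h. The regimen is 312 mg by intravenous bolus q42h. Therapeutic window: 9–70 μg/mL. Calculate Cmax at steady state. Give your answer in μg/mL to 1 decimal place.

52.0 μg/mL

τ = 42 h = 1 half-life, so f = (1/2)^1 = 0.5.
Accumulation ratio R = 1/(1 − f) = 1/0.5 = 2/1.
Single-dose peak C₀ = D/Vd = 312/12 = 26 μg/mL.
Steady-state peak Cmax,ss = C₀·R = 26 × 2/1 ≈ 52.000 μg/mL.
Peak 52.0 μg/mL vs MTC 70 μg/mL: below toxic threshold.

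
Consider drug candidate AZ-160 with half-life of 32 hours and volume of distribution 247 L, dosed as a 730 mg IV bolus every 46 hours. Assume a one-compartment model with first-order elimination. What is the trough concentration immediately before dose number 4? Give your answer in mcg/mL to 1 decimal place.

1.6 mcg/mL

f = (1/2)^(τ/t½) = (1/2)^(46/32) ≈ 0.3692.
C₀ = D/Vd = 730/247 ≈ 2.955 mcg/mL.
Before the 4th dose, 3 doses have been given. Superposition: Cmin = C₀·(f + f² + … + f^3).
≈ 2.955 × (0.3692 + 0.1363 + 0.0503) ≈ 2.955 × 0.5558 ≈ 1.642 mcg/mL.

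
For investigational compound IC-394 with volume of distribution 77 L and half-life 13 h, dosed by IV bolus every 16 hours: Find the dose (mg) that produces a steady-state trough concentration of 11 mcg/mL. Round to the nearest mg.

τ/t½ = 16/13 ≈ 1.2308, so f = (1/2)^(16/13) ≈ 0.426090.
Cmin,ss = (D/Vd)·f/(1−f), so D = Cmin,ss·Vd·(1−f)/f.
D = 11 × 77 × (1−f)/f ≈ 11 × 77 × 1.34692 ≈ 1140.84 mg.

1141 mg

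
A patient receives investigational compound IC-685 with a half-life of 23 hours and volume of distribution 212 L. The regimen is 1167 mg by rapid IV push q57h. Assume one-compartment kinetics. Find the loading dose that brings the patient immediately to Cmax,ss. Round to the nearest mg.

f = (1/2)^(57/23) ≈ 0.179461; accumulation ratio R = 1/(1−f) ≈ 1.21871.
Loading dose to hit Cmax,ss on first dose: D_load = D_maint·R ≈ 1167 × 1.21871 ≈ 1422.23 mg.

1422 mg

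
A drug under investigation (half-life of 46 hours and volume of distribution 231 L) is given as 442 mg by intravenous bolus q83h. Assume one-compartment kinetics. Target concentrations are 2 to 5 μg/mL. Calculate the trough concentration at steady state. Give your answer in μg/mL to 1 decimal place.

Over one 83-h interval, 83/46 ≈ 1.8043 half-lives elapse, leaving f ≈ 0.2863 of each dose.
Single-dose peak C₀ = D/Vd = 442/231 ≈ 1.913 μg/mL.
Steady-state trough Cmin,ss = C₀·f/(1−f) ≈ 1.913 × 0.2863/0.7137 ≈ 0.767 μg/mL.
Trough 0.8 μg/mL vs MEC 2 μg/mL: subtherapeutic.

0.8 μg/mL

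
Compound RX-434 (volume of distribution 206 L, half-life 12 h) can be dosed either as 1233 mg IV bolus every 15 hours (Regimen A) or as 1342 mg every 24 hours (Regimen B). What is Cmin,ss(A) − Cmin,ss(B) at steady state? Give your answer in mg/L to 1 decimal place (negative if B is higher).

Regimen A: f = (1/2)^(15/12) ≈ 0.4204; Cmin,ss = (1233/206)·f/(1−f) ≈ 4.341 mg/L.
Regimen B: f = (1/2)^(24/12) ≈ 0.2500; Cmin,ss = (1342/206)·f/(1−f) ≈ 2.172 mg/L.
Difference ≈ 4.341 − 2.172 ≈ 2.169 mg/L.

2.2 mg/L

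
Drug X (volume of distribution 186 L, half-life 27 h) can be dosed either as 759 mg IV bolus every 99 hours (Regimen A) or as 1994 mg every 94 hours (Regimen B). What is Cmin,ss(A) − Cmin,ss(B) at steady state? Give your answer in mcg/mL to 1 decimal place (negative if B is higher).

-0.7 mcg/mL

Regimen A: f = (1/2)^(99/27) ≈ 0.0787; Cmin,ss = (759/186)·f/(1−f) ≈ 0.349 mcg/mL.
Regimen B: f = (1/2)^(94/27) ≈ 0.0895; Cmin,ss = (1994/186)·f/(1−f) ≈ 1.054 mcg/mL.
Difference ≈ 0.349 − 1.054 ≈ -0.705 mcg/mL.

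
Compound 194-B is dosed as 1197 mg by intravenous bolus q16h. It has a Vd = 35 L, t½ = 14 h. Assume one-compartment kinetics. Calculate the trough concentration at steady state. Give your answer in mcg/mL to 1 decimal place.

k = ln2/t½ = ln2/14 ≈ 0.049511 h⁻¹; fraction remaining f = e^(−kτ) = e^(−0.049511×16) ≈ 0.4529.
Single-dose peak C₀ = D/Vd = 1197/35 ≈ 34.200 mcg/mL.
Steady-state trough Cmin,ss = C₀·f/(1−f) ≈ 34.200 × 0.4529/0.5471 ≈ 28.311 mcg/mL.

28.3 mcg/mL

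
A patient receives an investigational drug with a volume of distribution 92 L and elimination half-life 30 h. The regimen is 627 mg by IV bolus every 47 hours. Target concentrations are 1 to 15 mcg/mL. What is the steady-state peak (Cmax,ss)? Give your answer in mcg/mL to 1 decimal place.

τ/t½ = 47/30 ≈ 1.5667, so fraction remaining f = (1/2)^(47/30) ≈ 0.3376.
At steady state, accumulation factor R = 1/(1 − e^(−kτ)) ≈ 1.5097.
Each bolus raises the concentration by D/Vd = 627/92 ≈ 6.815 mcg/mL.
Cmax,ss = C₀/(1 − f) ≈ 6.815/0.6624 ≈ 10.288 mcg/mL.
Peak 10.3 mcg/mL vs MTC 15 mcg/mL: below toxic threshold.

10.3 mcg/mL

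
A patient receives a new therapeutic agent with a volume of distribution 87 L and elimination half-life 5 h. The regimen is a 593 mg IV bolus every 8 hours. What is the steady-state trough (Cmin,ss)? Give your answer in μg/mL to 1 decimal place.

k = ln2/t½ = ln2/5 ≈ 0.138629 h⁻¹; fraction remaining f = e^(−kτ) = e^(−0.138629×8) ≈ 0.3299.
Single-dose peak C₀ = D/Vd = 593/87 ≈ 6.816 μg/mL.
Steady-state trough Cmin,ss = C₀·f/(1−f) ≈ 6.816 × 0.3299/0.6701 ≈ 3.356 μg/mL.

3.4 μg/mL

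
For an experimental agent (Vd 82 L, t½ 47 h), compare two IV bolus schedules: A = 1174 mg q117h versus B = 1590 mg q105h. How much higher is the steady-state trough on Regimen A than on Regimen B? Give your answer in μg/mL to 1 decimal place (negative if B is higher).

Regimen A: f = (1/2)^(117/47) ≈ 0.1781; Cmin,ss = (1174/82)·f/(1−f) ≈ 3.102 μg/mL.
Regimen B: f = (1/2)^(105/47) ≈ 0.2126; Cmin,ss = (1590/82)·f/(1−f) ≈ 5.235 μg/mL.
Difference ≈ 3.102 − 5.235 ≈ -2.133 μg/mL.

-2.1 μg/mL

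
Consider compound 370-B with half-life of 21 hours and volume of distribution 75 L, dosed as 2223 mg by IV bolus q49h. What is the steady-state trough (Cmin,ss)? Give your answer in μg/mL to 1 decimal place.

τ/t½ = 49/21 ≈ 2.3333, so fraction remaining f = (1/2)^(49/21) ≈ 0.1984.
Each bolus raises the concentration by D/Vd = 2223/75 ≈ 29.640 μg/mL.
Steady-state trough Cmin,ss = C₀·f/(1−f) ≈ 29.640 × 0.1984/0.8016 ≈ 7.336 μg/mL.

7.3 μg/mL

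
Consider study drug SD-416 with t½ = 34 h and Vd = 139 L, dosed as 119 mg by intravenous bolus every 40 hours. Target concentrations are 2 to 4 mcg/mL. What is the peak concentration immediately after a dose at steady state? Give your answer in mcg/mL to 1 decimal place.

1.5 mcg/mL

τ/t½ = 40/34 ≈ 1.1765, so fraction remaining f = (1/2)^(40/34) ≈ 0.4424.
Accumulation ratio R = 1/(1 − f) ≈ 1/0.5576 ≈ 1.7934.
Single-dose peak C₀ = D/Vd = 119/139 ≈ 0.856 mcg/mL.
Steady-state peak Cmax,ss = C₀·R ≈ 0.856 × 1.7934 ≈ 1.535 mcg/mL.
Peak 1.5 mcg/mL vs MTC 4 mcg/mL: below toxic threshold.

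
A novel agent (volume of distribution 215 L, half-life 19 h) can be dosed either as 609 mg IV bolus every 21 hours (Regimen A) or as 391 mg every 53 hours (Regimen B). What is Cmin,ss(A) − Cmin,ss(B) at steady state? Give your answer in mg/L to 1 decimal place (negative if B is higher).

2.2 mg/L

Regimen A: f = (1/2)^(21/19) ≈ 0.4648; Cmin,ss = (609/215)·f/(1−f) ≈ 2.460 mg/L.
Regimen B: f = (1/2)^(53/19) ≈ 0.1446; Cmin,ss = (391/215)·f/(1−f) ≈ 0.307 mg/L.
Difference ≈ 2.460 − 0.307 ≈ 2.153 mg/L.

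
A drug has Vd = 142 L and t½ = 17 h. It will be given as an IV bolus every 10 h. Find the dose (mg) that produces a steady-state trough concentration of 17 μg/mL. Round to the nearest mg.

1215 mg

τ/t½ = 10/17 ≈ 0.58824, so f = (1/2)^(10/17) ≈ 0.665156.
Cmin,ss = (D/Vd)·f/(1−f), so D = Cmin,ss·Vd·(1−f)/f.
D = 17 × 142 × (1−f)/f ≈ 17 × 142 × 0.50341 ≈ 1215.23 mg.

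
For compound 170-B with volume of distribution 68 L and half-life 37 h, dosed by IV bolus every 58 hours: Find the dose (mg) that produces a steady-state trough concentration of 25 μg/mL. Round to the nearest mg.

3339 mg

τ/t½ = 58/37 ≈ 1.5676, so f = (1/2)^(58/37) ≈ 0.337377.
Cmin,ss = (D/Vd)·f/(1−f), so D = Cmin,ss·Vd·(1−f)/f.
D = 25 × 68 × (1−f)/f ≈ 25 × 68 × 1.96404 ≈ 3338.87 mg.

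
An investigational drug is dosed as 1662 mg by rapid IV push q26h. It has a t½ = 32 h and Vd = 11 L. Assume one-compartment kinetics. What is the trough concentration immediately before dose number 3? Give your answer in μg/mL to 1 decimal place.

135.0 μg/mL

f = (1/2)^(τ/t½) = (1/2)^(26/32) ≈ 0.5694.
C₀ = D/Vd = 1662/11 ≈ 151.091 μg/mL.
Before the 3rd dose, 2 doses have been given. Superposition: Cmin = C₀·(f + f²).
≈ 151.091 × (0.5694 + 0.3242) ≈ 151.091 × 0.8936 ≈ 135.015 μg/mL.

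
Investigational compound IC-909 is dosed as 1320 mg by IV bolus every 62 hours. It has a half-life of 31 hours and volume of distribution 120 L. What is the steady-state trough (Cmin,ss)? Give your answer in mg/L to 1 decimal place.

τ = 62 h = 2 half-lives, so f = (1/2)^2 = 0.25.
At steady state, R = 1/(1 − 0.25) = 4/3.
Single-dose peak C₀ = D/Vd = 1320/120 = 11 mg/L.
Steady-state peak Cmax,ss = C₀·R = 11 × 4/3 ≈ 14.667 mg/L.
Steady-state trough Cmin,ss = Cmax,ss·f ≈ 14.667 × 0.25 ≈ 3.667 mg/L.

3.7 mg/L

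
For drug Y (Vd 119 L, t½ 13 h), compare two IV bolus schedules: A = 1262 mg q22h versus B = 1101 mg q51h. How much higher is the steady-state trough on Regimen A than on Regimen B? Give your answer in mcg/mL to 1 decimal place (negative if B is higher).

4.1 mcg/mL

Regimen A: f = (1/2)^(22/13) ≈ 0.3094; Cmin,ss = (1262/119)·f/(1−f) ≈ 4.751 mcg/mL.
Regimen B: f = (1/2)^(51/13) ≈ 0.0659; Cmin,ss = (1101/119)·f/(1−f) ≈ 0.653 mcg/mL.
Difference ≈ 4.751 − 0.653 ≈ 4.098 mcg/mL.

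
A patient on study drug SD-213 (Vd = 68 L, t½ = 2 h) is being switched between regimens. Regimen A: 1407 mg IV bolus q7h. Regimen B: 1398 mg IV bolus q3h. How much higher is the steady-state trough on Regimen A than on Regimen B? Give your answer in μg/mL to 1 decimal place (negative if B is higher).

Regimen A: f = (1/2)^(7/2) ≈ 0.0884; Cmin,ss = (1407/68)·f/(1−f) ≈ 2.006 μg/mL.
Regimen B: f = (1/2)^(3/2) ≈ 0.3536; Cmin,ss = (1398/68)·f/(1−f) ≈ 11.246 μg/mL.
Difference ≈ 2.006 − 11.246 ≈ -9.240 μg/mL.

-9.2 μg/mL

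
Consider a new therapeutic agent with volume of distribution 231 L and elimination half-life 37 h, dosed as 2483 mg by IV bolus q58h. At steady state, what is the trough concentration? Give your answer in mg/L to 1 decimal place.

τ/t½ = 58/37 ≈ 1.5676, so fraction remaining f = (1/2)^(58/37) ≈ 0.3374.
At steady state, accumulation factor R = 1/(1 − e^(−kτ)) ≈ 1.5092.
Single-dose peak C₀ = D/Vd = 2483/231 ≈ 10.749 mg/L.
Cmax,ss = C₀/(1 − f) ≈ 10.749/0.6626 ≈ 16.222 mg/L.
Steady-state trough Cmin,ss = Cmax,ss·f ≈ 16.222 × 0.3374 ≈ 5.473 mg/L.

5.5 mg/L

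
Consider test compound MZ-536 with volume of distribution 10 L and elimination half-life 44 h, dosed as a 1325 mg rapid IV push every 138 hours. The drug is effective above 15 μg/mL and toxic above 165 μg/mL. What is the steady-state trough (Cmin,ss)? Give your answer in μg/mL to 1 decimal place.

τ/t½ = 138/44 ≈ 3.1364, so fraction remaining f = (1/2)^(138/44) ≈ 0.1137.
Single-dose peak C₀ = D/Vd = 1325/10 ≈ 132.500 μg/mL.
Steady-state trough Cmin,ss = C₀·f/(1−f) ≈ 132.500 × 0.1137/0.8863 ≈ 16.998 μg/mL.
Trough 17.0 μg/mL vs MEC 15 μg/mL: adequate.

17.0 μg/mL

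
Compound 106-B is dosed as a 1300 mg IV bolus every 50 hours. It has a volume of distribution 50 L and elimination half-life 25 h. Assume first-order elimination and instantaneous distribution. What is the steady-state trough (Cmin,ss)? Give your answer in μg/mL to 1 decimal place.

τ = 50 h = 2 half-lives, so f = (1/2)^2 = 0.25.
Accumulation ratio R = 1/(1 − f) = 1/0.75 = 4/3.
Single-dose peak C₀ = D/Vd = 1300/50 = 26 μg/mL.
Steady-state peak Cmax,ss = C₀·R = 26 × 4/3 ≈ 34.667 μg/mL.
Steady-state trough Cmin,ss = Cmax,ss·f ≈ 34.667 × 0.25 ≈ 8.667 μg/mL.

8.7 μg/mL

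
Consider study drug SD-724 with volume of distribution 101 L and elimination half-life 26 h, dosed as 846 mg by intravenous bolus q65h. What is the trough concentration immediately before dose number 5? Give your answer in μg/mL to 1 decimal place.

1.8 μg/mL

f = (1/2)^(τ/t½) = (1/2)^(65/26) ≈ 0.1768.
C₀ = D/Vd = 846/101 ≈ 8.376 μg/mL.
Before the 5th dose, 4 doses have been given. Superposition: Cmin = C₀·(f + f² + … + f^4).
≈ 8.376 × (0.1768 + 0.0313 + 0.0055 + 0.0010) ≈ 8.376 × 0.2146 ≈ 1.797 μg/mL.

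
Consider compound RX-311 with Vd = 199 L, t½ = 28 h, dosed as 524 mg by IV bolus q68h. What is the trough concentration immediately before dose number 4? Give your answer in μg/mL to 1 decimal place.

0.6 μg/mL

f = (1/2)^(τ/t½) = (1/2)^(68/28) ≈ 0.1857.
C₀ = D/Vd = 524/199 ≈ 2.633 μg/mL.
Before the 4th dose, 3 doses have been given. Superposition: Cmin = C₀·(f + f² + … + f^3).
≈ 2.633 × (0.1857 + 0.0345 + 0.0064) ≈ 2.633 × 0.2266 ≈ 0.597 μg/mL.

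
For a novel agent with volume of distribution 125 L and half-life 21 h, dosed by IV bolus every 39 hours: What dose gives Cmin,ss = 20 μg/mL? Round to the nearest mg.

τ/t½ = 39/21 ≈ 1.8571, so f = (1/2)^(39/21) ≈ 0.276022.
Cmin,ss = (D/Vd)·f/(1−f), so D = Cmin,ss·Vd·(1−f)/f.
D = 20 × 125 × (1−f)/f ≈ 20 × 125 × 2.62290 ≈ 6557.25 mg.

6557 mg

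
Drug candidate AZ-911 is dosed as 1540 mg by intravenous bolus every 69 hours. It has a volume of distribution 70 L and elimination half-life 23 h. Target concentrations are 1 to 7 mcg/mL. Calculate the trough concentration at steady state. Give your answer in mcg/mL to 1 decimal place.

τ = 69 h = 3 half-lives, so f = (1/2)^3 = 0.125.
Accumulation ratio R = 1/(1 − f) = 1/0.875 = 8/7.
Single-dose peak C₀ = D/Vd = 1540/70 = 22 mcg/mL.
Steady-state peak Cmax,ss = C₀·R = 22 × 8/7 ≈ 25.143 mcg/mL.
Steady-state trough Cmin,ss = Cmax,ss·f ≈ 25.143 × 0.125 ≈ 3.143 mcg/mL.
Trough 3.1 mcg/mL vs MEC 1 mcg/mL: adequate.

3.1 mcg/mL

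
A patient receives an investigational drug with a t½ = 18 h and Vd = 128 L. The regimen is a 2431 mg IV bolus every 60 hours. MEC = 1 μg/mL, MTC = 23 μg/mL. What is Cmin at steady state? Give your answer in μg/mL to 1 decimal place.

k = ln2/t½ = ln2/18 ≈ 0.038508 h⁻¹; fraction remaining f = e^(−kτ) = e^(−0.038508×60) ≈ 0.0992.
At steady state, accumulation factor R = 1/(1 − e^(−kτ)) ≈ 1.1101.
Single-dose peak C₀ = D/Vd = 2431/128 ≈ 18.992 μg/mL.
Cmax,ss = C₀/(1 − f) ≈ 18.992/0.9008 ≈ 21.083 μg/mL.
One interval later, Cmin,ss = Cmax,ss·e^(−kτ) ≈ 21.083 × 0.0992 ≈ 2.091 μg/mL.
Trough 2.1 μg/mL vs MEC 1 μg/mL: adequate.

2.1 μg/mL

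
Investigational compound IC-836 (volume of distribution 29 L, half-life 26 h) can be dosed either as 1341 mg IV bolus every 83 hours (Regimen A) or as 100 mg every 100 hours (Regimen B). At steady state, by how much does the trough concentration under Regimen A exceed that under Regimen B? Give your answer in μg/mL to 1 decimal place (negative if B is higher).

5.4 μg/mL

Regimen A: f = (1/2)^(83/26) ≈ 0.1094; Cmin,ss = (1341/29)·f/(1−f) ≈ 5.680 μg/mL.
Regimen B: f = (1/2)^(100/26) ≈ 0.0695; Cmin,ss = (100/29)·f/(1−f) ≈ 0.258 μg/mL.
Difference ≈ 5.680 − 0.258 ≈ 5.422 μg/mL.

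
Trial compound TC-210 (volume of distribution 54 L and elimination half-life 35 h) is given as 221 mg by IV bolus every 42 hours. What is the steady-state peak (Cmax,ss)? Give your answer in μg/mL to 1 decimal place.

Over one 42-h interval, 42/35 ≈ 1.2 half-lives elapse, leaving f ≈ 0.4353 of each dose.
Accumulation ratio R = 1/(1 − f) ≈ 1/0.5647 ≈ 1.7709.
Each bolus raises the concentration by D/Vd = 221/54 ≈ 4.093 μg/mL.
Cmax,ss = C₀/(1 − f) ≈ 4.093/0.5647 ≈ 7.248 μg/mL.

7.2 μg/mL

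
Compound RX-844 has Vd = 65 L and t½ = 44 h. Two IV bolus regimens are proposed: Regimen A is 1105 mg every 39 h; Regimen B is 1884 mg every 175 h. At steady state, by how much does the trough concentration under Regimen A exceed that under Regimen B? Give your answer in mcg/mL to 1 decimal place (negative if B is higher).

Regimen A: f = (1/2)^(39/44) ≈ 0.5410; Cmin,ss = (1105/65)·f/(1−f) ≈ 20.037 mcg/mL.
Regimen B: f = (1/2)^(175/44) ≈ 0.0635; Cmin,ss = (1884/65)·f/(1−f) ≈ 1.965 mcg/mL.
Difference ≈ 20.037 − 1.965 ≈ 18.072 mcg/mL.

18.1 mcg/mL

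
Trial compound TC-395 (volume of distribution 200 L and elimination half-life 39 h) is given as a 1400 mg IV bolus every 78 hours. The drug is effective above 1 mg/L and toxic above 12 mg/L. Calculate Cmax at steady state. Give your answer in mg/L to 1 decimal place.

9.3 mg/L

τ = 78 h = 2 half-lives, so f = (1/2)^2 = 0.25.
Accumulation ratio R = 1/(1 − f) = 1/0.75 = 4/3.
Single-dose peak C₀ = D/Vd = 1400/200 = 7 mg/L.
Steady-state peak Cmax,ss = C₀·R = 7 × 4/3 ≈ 9.333 mg/L.
Peak 9.3 mg/L vs MTC 12 mg/L: below toxic threshold.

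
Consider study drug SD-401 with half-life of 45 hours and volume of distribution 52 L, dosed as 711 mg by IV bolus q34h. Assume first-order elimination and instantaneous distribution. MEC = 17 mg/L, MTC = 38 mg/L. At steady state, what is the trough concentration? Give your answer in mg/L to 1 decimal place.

19.9 mg/L

τ/t½ = 34/45 ≈ 0.75556, so fraction remaining f = (1/2)^(34/45) ≈ 0.5923.
Single-dose peak C₀ = D/Vd = 711/52 ≈ 13.673 mg/L.
Steady-state trough Cmin,ss = C₀·f/(1−f) ≈ 13.673 × 0.5923/0.4077 ≈ 19.864 mg/L.
Trough 19.9 mg/L vs MEC 17 mg/L: adequate.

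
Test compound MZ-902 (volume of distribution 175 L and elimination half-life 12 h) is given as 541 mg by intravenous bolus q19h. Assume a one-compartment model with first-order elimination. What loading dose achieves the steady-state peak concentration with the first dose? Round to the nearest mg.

812 mg

f = (1/2)^(19/12) ≈ 0.333710; accumulation ratio R = 1/(1−f) ≈ 1.50085.
Loading dose to hit Cmax,ss on first dose: D_load = D_maint·R ≈ 541 × 1.50085 ≈ 811.96 mg.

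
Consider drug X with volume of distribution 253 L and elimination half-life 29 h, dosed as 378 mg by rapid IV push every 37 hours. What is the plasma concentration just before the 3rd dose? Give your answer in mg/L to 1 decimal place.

0.9 mg/L

f = (1/2)^(τ/t½) = (1/2)^(37/29) ≈ 0.4130.
C₀ = D/Vd = 378/253 ≈ 1.494 mg/L.
Before the 3rd dose, 2 doses have been given. Superposition: Cmin = C₀·(f + f²).
≈ 1.494 × (0.4130 + 0.1706) ≈ 1.494 × 0.5836 ≈ 0.872 mg/L.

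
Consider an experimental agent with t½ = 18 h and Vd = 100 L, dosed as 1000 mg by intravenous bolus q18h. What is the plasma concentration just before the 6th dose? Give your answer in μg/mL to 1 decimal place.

9.7 μg/mL

f = (1/2)^(τ/t½) = (1/2)^(18/18) ≈ 0.5000.
C₀ = D/Vd = 1000/100 ≈ 10.000 μg/mL.
Before the 6th dose, 5 doses have been given. Superposition: Cmin = C₀·(f + f² + … + f^5).
≈ 10.000 × (0.5000 + 0.2500 + 0.1250 + 0.0625 + 0.0313) ≈ 10.000 × 0.9688 ≈ 9.688 μg/mL.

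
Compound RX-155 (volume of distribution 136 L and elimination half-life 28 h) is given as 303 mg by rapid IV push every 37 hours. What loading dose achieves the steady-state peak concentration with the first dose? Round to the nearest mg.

505 mg

f = (1/2)^(37/28) ≈ 0.400139; accumulation ratio R = 1/(1−f) ≈ 1.66705.
Loading dose to hit Cmax,ss on first dose: D_load = D_maint·R ≈ 303 × 1.66705 ≈ 505.12 mg.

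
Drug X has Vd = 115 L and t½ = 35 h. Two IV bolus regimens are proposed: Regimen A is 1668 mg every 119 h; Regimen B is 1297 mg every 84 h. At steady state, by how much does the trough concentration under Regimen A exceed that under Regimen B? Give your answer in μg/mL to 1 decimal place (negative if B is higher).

-1.1 μg/mL

Regimen A: f = (1/2)^(119/35) ≈ 0.0947; Cmin,ss = (1668/115)·f/(1−f) ≈ 1.517 μg/mL.
Regimen B: f = (1/2)^(84/35) ≈ 0.1895; Cmin,ss = (1297/115)·f/(1−f) ≈ 2.637 μg/mL.
Difference ≈ 1.517 − 2.637 ≈ -1.120 μg/mL.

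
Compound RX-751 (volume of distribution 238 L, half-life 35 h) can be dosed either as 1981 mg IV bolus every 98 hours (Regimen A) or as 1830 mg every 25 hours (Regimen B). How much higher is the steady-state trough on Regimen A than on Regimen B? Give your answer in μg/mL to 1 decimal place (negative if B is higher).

Regimen A: f = (1/2)^(98/35) ≈ 0.1436; Cmin,ss = (1981/238)·f/(1−f) ≈ 1.396 μg/mL.
Regimen B: f = (1/2)^(25/35) ≈ 0.6095; Cmin,ss = (1830/238)·f/(1−f) ≈ 12.001 μg/mL.
Difference ≈ 1.396 − 12.001 ≈ -10.605 μg/mL.

-10.6 μg/mL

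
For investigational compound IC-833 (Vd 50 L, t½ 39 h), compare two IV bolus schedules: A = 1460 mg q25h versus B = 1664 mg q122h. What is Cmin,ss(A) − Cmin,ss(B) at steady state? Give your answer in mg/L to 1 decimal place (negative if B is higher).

Regimen A: f = (1/2)^(25/39) ≈ 0.6413; Cmin,ss = (1460/50)·f/(1−f) ≈ 52.205 mg/L.
Regimen B: f = (1/2)^(122/39) ≈ 0.1144; Cmin,ss = (1664/50)·f/(1−f) ≈ 4.299 mg/L.
Difference ≈ 52.205 − 4.299 ≈ 47.906 mg/L.

47.9 mg/L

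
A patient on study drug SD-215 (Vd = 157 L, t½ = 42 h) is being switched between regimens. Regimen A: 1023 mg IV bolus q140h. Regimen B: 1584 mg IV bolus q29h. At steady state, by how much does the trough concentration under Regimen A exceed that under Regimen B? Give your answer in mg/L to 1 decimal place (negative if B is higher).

Regimen A: f = (1/2)^(140/42) ≈ 0.0992; Cmin,ss = (1023/157)·f/(1−f) ≈ 0.718 mg/L.
Regimen B: f = (1/2)^(29/42) ≈ 0.6196; Cmin,ss = (1584/157)·f/(1−f) ≈ 16.433 mg/L.
Difference ≈ 0.718 − 16.433 ≈ -15.715 mg/L.

-15.7 mg/L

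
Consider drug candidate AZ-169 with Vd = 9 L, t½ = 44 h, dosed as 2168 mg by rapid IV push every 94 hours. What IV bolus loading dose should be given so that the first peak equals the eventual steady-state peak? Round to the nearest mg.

f = (1/2)^(94/44) ≈ 0.227452; accumulation ratio R = 1/(1−f) ≈ 1.29442.
Loading dose to hit Cmax,ss on first dose: D_load = D_maint·R ≈ 2168 × 1.29442 ≈ 2806.30 mg.

2806 mg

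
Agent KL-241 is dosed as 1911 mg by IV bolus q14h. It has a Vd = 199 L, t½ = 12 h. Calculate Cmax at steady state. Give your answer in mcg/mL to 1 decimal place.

17.3 mcg/mL

Over one 14-h interval, 14/12 ≈ 1.1667 half-lives elapse, leaving f ≈ 0.4454 of each dose.
At steady state, accumulation factor R = 1/(1 − e^(−kτ)) ≈ 1.8031.
Each bolus raises the concentration by D/Vd = 1911/199 ≈ 9.603 mcg/mL.
Steady-state peak Cmax,ss = C₀·R ≈ 9.603 × 1.8031 ≈ 17.315 mcg/mL.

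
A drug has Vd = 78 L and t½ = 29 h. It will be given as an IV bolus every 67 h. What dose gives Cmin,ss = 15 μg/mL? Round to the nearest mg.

τ/t½ = 67/29 ≈ 2.3103, so f = (1/2)^(67/29) ≈ 0.201612.
Cmin,ss = (D/Vd)·f/(1−f), so D = Cmin,ss·Vd·(1−f)/f.
D = 15 × 78 × (1−f)/f ≈ 15 × 78 × 3.96002 ≈ 4633.22 mg.

4633 mg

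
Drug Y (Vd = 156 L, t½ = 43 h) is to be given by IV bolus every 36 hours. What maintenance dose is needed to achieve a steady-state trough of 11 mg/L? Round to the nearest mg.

1350 mg

τ/t½ = 36/43 ≈ 0.83721, so f = (1/2)^(36/43) ≈ 0.559725.
Cmin,ss = (D/Vd)·f/(1−f), so D = Cmin,ss·Vd·(1−f)/f.
D = 11 × 156 × (1−f)/f ≈ 11 × 156 × 0.78659 ≈ 1349.79 mg.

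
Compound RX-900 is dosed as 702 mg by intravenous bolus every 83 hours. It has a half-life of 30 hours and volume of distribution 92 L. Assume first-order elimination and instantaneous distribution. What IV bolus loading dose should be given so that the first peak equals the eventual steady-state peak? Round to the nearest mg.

f = (1/2)^(83/30) ≈ 0.146943; accumulation ratio R = 1/(1−f) ≈ 1.17225.
Loading dose to hit Cmax,ss on first dose: D_load = D_maint·R ≈ 702 × 1.17225 ≈ 822.92 mg.

823 mg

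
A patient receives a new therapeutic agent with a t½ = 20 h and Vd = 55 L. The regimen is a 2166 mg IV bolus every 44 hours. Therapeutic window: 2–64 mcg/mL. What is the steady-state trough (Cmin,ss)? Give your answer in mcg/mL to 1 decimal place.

τ/t½ = 44/20 ≈ 2.2, so fraction remaining f = (1/2)^(44/20) ≈ 0.2176.
At steady state, accumulation factor R = 1/(1 − e^(−kτ)) ≈ 1.2781.
Single-dose peak C₀ = D/Vd = 2166/55 ≈ 39.382 mcg/mL.
Cmax,ss = C₀/(1 − f) ≈ 39.382/0.7824 ≈ 50.335 mcg/mL.
One interval later, Cmin,ss = Cmax,ss·e^(−kτ) ≈ 50.335 × 0.2176 ≈ 10.953 mcg/mL.
Trough 11.0 mcg/mL vs MEC 2 mcg/mL: adequate.

11.0 mcg/mL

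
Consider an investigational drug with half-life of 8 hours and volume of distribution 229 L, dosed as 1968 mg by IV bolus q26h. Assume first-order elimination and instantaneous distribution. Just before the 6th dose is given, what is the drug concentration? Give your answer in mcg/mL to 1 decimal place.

1.0 mcg/mL

f = (1/2)^(τ/t½) = (1/2)^(26/8) ≈ 0.1051.
C₀ = D/Vd = 1968/229 ≈ 8.594 mcg/mL.
Before the 6th dose, 5 doses have been given. Superposition: Cmin = C₀·(f + f² + … + f^5).
≈ 8.594 × (0.1051 + 0.0110 + 0.0012 + 0.0001 + 0.0000) ≈ 8.594 × 0.1174 ≈ 1.009 mcg/mL.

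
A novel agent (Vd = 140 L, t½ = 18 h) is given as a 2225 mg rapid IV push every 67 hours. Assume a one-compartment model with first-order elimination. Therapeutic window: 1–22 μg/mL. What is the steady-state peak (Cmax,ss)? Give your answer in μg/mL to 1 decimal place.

17.2 μg/mL

τ/t½ = 67/18 ≈ 3.7222, so fraction remaining f = (1/2)^(67/18) ≈ 0.0758.
At steady state, accumulation factor R = 1/(1 − e^(−kτ)) ≈ 1.0820.
Single-dose peak C₀ = D/Vd = 2225/140 ≈ 15.893 μg/mL.
Steady-state peak Cmax,ss = C₀·R ≈ 15.893 × 1.0820 ≈ 17.196 μg/mL.
Peak 17.2 μg/mL vs MTC 22 μg/mL: below toxic threshold.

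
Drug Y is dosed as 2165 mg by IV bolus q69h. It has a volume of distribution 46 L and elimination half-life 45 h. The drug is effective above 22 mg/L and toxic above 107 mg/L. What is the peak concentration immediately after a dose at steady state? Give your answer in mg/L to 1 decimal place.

τ/t½ = 69/45 ≈ 1.5333, so fraction remaining f = (1/2)^(69/45) ≈ 0.3455.
Accumulation ratio R = 1/(1 − f) ≈ 1/0.6545 ≈ 1.5279.
Single-dose peak C₀ = D/Vd = 2165/46 ≈ 47.065 mg/L.
Steady-state peak Cmax,ss = C₀·R ≈ 47.065 × 1.5279 ≈ 71.911 mg/L.
Peak 71.9 mg/L vs MTC 107 mg/L: below toxic threshold.

71.9 mg/L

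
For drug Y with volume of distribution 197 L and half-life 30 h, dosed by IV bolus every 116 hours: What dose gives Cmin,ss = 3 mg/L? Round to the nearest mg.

τ/t½ = 116/30 ≈ 3.8667, so f = (1/2)^(116/30) ≈ 0.068552.
Cmin,ss = (D/Vd)·f/(1−f), so D = Cmin,ss·Vd·(1−f)/f.
D = 3 × 197 × (1−f)/f ≈ 3 × 197 × 13.58747 ≈ 8030.19 mg.

8030 mg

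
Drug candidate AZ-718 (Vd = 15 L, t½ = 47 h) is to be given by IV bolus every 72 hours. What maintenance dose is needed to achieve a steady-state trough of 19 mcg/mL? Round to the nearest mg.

τ/t½ = 72/47 ≈ 1.5319, so f = (1/2)^(72/47) ≈ 0.345818.
Cmin,ss = (D/Vd)·f/(1−f), so D = Cmin,ss·Vd·(1−f)/f.
D = 19 × 15 × (1−f)/f ≈ 19 × 15 × 1.89169 ≈ 539.13 mg.

539 mg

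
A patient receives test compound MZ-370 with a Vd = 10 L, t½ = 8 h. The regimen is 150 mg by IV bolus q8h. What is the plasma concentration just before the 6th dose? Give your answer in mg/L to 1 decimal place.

f = (1/2)^(τ/t½) = (1/2)^(8/8) ≈ 0.5000.
C₀ = D/Vd = 150/10 ≈ 15.000 mg/L.
Before the 6th dose, 5 doses have been given. Superposition: Cmin = C₀·(f + f² + … + f^5).
≈ 15.000 × (0.5000 + 0.2500 + 0.1250 + 0.0625 + 0.0313) ≈ 15.000 × 0.9688 ≈ 14.532 mg/L.

14.5 mg/L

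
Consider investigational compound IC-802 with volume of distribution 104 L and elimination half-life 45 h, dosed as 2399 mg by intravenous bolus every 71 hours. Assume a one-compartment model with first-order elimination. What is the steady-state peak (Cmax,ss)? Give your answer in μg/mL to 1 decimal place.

Over one 71-h interval, 71/45 ≈ 1.5778 half-lives elapse, leaving f ≈ 0.3350 of each dose.
At steady state, accumulation factor R = 1/(1 − e^(−kτ)) ≈ 1.5038.
Each bolus raises the concentration by D/Vd = 2399/104 ≈ 23.067 μg/mL.
Steady-state peak Cmax,ss = C₀·R ≈ 23.067 × 1.5038 ≈ 34.688 μg/mL.

34.7 μg/mL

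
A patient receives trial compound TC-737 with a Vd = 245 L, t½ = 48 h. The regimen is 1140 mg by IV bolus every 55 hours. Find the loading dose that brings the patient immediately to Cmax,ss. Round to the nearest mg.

f = (1/2)^(55/48) ≈ 0.451929; accumulation ratio R = 1/(1−f) ≈ 1.82458.
Loading dose to hit Cmax,ss on first dose: D_load = D_maint·R ≈ 1140 × 1.82458 ≈ 2080.02 mg.

2080 mg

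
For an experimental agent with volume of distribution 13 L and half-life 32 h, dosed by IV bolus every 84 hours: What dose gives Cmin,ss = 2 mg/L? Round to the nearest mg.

134 mg

τ/t½ = 84/32 ≈ 2.625, so f = (1/2)^(84/32) ≈ 0.162105.
Cmin,ss = (D/Vd)·f/(1−f), so D = Cmin,ss·Vd·(1−f)/f.
D = 2 × 13 × (1−f)/f ≈ 2 × 13 × 5.16884 ≈ 134.39 mg.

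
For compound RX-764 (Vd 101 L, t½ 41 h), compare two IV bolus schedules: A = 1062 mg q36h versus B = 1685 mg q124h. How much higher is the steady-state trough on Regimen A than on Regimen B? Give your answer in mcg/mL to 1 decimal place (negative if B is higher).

10.2 mcg/mL

Regimen A: f = (1/2)^(36/41) ≈ 0.5441; Cmin,ss = (1062/101)·f/(1−f) ≈ 12.549 mcg/mL.
Regimen B: f = (1/2)^(124/41) ≈ 0.1229; Cmin,ss = (1685/101)·f/(1−f) ≈ 2.338 mcg/mL.
Difference ≈ 12.549 − 2.338 ≈ 10.211 mcg/mL.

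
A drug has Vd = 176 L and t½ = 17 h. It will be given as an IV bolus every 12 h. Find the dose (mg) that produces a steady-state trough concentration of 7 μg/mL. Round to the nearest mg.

τ/t½ = 12/17 ≈ 0.70588, so f = (1/2)^(12/17) ≈ 0.613067.
Cmin,ss = (D/Vd)·f/(1−f), so D = Cmin,ss·Vd·(1−f)/f.
D = 7 × 176 × (1−f)/f ≈ 7 × 176 × 0.63114 ≈ 777.56 mg.

778 mg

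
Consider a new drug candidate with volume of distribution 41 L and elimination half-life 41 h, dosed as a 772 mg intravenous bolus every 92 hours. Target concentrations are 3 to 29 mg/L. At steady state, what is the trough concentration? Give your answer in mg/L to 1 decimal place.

τ/t½ = 92/41 ≈ 2.2439, so fraction remaining f = (1/2)^(92/41) ≈ 0.2111.
Single-dose peak C₀ = D/Vd = 772/41 ≈ 18.829 mg/L.
Steady-state trough Cmin,ss = C₀·f/(1−f) ≈ 18.829 × 0.2111/0.7889 ≈ 5.038 mg/L.
Trough 5.0 mg/L vs MEC 3 mg/L: adequate.

5.0 mg/L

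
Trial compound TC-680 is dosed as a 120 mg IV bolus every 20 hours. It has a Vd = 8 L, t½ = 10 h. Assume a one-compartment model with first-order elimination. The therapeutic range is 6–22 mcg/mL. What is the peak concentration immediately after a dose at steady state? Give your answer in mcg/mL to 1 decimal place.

The dosing interval is 2 half-lives, so f = 2^(−2) = 0.25.
Accumulation ratio R = 1/(1 − f) = 1/0.75 = 4/3.
Single-dose peak C₀ = D/Vd = 120/8 = 15 mcg/mL.
Steady-state peak Cmax,ss = C₀·R = 15 × 4/3 ≈ 20.000 mcg/mL.
Peak 20.0 mcg/mL vs MTC 22 mcg/mL: below toxic threshold.

20.0 mcg/mL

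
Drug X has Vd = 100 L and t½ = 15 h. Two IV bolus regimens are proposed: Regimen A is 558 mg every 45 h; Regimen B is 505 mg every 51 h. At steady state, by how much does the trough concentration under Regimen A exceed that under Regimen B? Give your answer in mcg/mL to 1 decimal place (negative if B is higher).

0.3 mcg/mL

Regimen A: f = (1/2)^(45/15) ≈ 0.1250; Cmin,ss = (558/100)·f/(1−f) ≈ 0.797 mcg/mL.
Regimen B: f = (1/2)^(51/15) ≈ 0.0947; Cmin,ss = (505/100)·f/(1−f) ≈ 0.528 mcg/mL.
Difference ≈ 0.797 − 0.528 ≈ 0.269 mcg/mL.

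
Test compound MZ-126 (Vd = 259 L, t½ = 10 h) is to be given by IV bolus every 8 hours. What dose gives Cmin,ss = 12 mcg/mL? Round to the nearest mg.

τ/t½ = 8/10 ≈ 0.8, so f = (1/2)^(8/10) ≈ 0.574349.
Cmin,ss = (D/Vd)·f/(1−f), so D = Cmin,ss·Vd·(1−f)/f.
D = 12 × 259 × (1−f)/f ≈ 12 × 259 × 0.74110 ≈ 2303.34 mg.

2303 mg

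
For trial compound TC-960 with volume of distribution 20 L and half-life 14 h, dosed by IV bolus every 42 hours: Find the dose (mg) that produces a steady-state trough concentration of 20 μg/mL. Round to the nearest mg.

2800 mg

τ/t½ = 42/14 ≈ 3, so f = (1/2)^(42/14) ≈ 0.125000.
Cmin,ss = (D/Vd)·f/(1−f), so D = Cmin,ss·Vd·(1−f)/f.
D = 20 × 20 × (1−f)/f ≈ 20 × 20 × 7.00000 ≈ 2800.00 mg.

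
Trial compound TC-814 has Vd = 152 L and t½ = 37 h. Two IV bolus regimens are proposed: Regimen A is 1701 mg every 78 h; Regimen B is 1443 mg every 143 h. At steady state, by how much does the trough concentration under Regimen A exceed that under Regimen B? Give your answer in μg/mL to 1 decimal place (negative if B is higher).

Regimen A: f = (1/2)^(78/37) ≈ 0.2320; Cmin,ss = (1701/152)·f/(1−f) ≈ 3.381 μg/mL.
Regimen B: f = (1/2)^(143/37) ≈ 0.0686; Cmin,ss = (1443/152)·f/(1−f) ≈ 0.699 μg/mL.
Difference ≈ 3.381 − 0.699 ≈ 2.682 μg/mL.

2.7 μg/mL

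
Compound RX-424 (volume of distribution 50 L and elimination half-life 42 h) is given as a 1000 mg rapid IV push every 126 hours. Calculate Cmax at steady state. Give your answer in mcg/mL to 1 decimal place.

22.9 mcg/mL

The dosing interval is 3 half-lives, so f = 2^(−3) = 0.125.
Accumulation ratio R = 1/(1 − f) = 1/0.875 = 8/7.
Single-dose peak C₀ = D/Vd = 1000/50 = 20 mcg/mL.
Steady-state peak Cmax,ss = C₀·R = 20 × 8/7 ≈ 22.857 mcg/mL.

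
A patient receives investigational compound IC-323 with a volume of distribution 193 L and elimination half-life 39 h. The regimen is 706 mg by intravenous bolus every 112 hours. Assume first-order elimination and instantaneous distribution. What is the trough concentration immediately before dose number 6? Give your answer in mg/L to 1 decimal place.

0.6 mg/L

f = (1/2)^(τ/t½) = (1/2)^(112/39) ≈ 0.1366.
C₀ = D/Vd = 706/193 ≈ 3.658 mg/L.
Before the 6th dose, 5 doses have been given. Superposition: Cmin = C₀·(f + f² + … + f^5).
≈ 3.658 × (0.1366 + 0.0187 + 0.0025 + 0.0003 + 0.0000) ≈ 3.658 × 0.1581 ≈ 0.578 mg/L.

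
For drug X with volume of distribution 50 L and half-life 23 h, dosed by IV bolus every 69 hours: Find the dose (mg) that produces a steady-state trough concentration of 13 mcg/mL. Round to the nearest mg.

τ/t½ = 69/23 ≈ 3, so f = (1/2)^(69/23) ≈ 0.125000.
Cmin,ss = (D/Vd)·f/(1−f), so D = Cmin,ss·Vd·(1−f)/f.
D = 13 × 50 × (1−f)/f ≈ 13 × 50 × 7.00000 ≈ 4550.00 mg.

4550 mg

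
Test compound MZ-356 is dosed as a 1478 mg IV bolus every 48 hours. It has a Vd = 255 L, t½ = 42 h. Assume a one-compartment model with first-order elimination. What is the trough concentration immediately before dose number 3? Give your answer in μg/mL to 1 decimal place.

3.8 μg/mL

f = (1/2)^(τ/t½) = (1/2)^(48/42) ≈ 0.4529.
C₀ = D/Vd = 1478/255 ≈ 5.796 μg/mL.
Before the 3rd dose, 2 doses have been given. Superposition: Cmin = C₀·(f + f²).
≈ 5.796 × (0.4529 + 0.2051) ≈ 5.796 × 0.6580 ≈ 3.814 μg/mL.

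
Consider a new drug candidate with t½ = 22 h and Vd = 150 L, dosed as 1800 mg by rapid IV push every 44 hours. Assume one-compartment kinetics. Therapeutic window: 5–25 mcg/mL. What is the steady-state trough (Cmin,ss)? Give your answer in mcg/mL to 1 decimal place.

τ = 44 h = 2 half-lives, so f = (1/2)^2 = 0.25.
Accumulation ratio R = 1/(1 − f) = 1/0.75 = 4/3.
Single-dose peak C₀ = D/Vd = 1800/150 = 12 mcg/mL.
Steady-state peak Cmax,ss = C₀·R = 12 × 4/3 ≈ 16.000 mcg/mL.
Steady-state trough Cmin,ss = Cmax,ss·f ≈ 16.000 × 0.25 ≈ 4.000 mcg/mL.
Trough 4.0 mcg/mL vs MEC 5 mcg/mL: subtherapeutic.

4.0 mcg/mL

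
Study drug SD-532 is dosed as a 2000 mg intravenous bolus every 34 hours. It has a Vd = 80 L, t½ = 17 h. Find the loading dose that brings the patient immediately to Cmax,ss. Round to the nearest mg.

f = (1/2)^(34/17) ≈ 0.250000; accumulation ratio R = 1/(1−f) ≈ 1.33333.
Loading dose to hit Cmax,ss on first dose: D_load = D_maint·R ≈ 2000 × 1.33333 ≈ 2666.66 mg.

2667 mg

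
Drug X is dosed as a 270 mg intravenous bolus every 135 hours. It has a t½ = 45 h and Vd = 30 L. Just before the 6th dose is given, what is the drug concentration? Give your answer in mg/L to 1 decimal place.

f = (1/2)^(τ/t½) = (1/2)^(135/45) ≈ 0.1250.
C₀ = D/Vd = 270/30 ≈ 9.000 mg/L.
Before the 6th dose, 5 doses have been given. Superposition: Cmin = C₀·(f + f² + … + f^5).
≈ 9.000 × (0.1250 + 0.0156 + 0.0020 + 0.0002 + 0.0000) ≈ 9.000 × 0.1428 ≈ 1.285 mg/L.

1.3 mg/L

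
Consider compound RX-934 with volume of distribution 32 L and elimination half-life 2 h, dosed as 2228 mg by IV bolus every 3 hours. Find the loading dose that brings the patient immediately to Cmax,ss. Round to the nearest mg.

3447 mg

f = (1/2)^(3/2) ≈ 0.353553; accumulation ratio R = 1/(1−f) ≈ 1.54692.
Loading dose to hit Cmax,ss on first dose: D_load = D_maint·R ≈ 2228 × 1.54692 ≈ 3446.54 mg.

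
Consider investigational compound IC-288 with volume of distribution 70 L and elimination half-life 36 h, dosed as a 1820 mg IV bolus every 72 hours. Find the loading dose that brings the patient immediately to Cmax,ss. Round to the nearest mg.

2427 mg

f = (1/2)^(72/36) ≈ 0.250000; accumulation ratio R = 1/(1−f) ≈ 1.33333.
Loading dose to hit Cmax,ss on first dose: D_load = D_maint·R ≈ 1820 × 1.33333 ≈ 2426.66 mg.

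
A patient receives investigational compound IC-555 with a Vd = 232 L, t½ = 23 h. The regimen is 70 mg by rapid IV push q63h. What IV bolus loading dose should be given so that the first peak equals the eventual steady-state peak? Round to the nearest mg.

82 mg

f = (1/2)^(63/23) ≈ 0.149775; accumulation ratio R = 1/(1−f) ≈ 1.17616.
Loading dose to hit Cmax,ss on first dose: D_load = D_maint·R ≈ 70 × 1.17616 ≈ 82.33 mg.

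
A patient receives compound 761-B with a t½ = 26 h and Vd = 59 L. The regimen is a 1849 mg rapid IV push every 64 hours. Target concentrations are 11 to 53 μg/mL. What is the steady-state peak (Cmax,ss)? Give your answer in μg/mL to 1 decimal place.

38.3 μg/mL

Over one 64-h interval, 64/26 ≈ 2.4615 half-lives elapse, leaving f ≈ 0.1816 of each dose.
Accumulation ratio R = 1/(1 − f) ≈ 1/0.8184 ≈ 1.2219.
Each bolus raises the concentration by D/Vd = 1849/59 ≈ 31.339 μg/mL.
Cmax,ss = C₀/(1 − f) ≈ 31.339/0.8184 ≈ 38.293 μg/mL.
Peak 38.3 μg/mL vs MTC 53 μg/mL: below toxic threshold.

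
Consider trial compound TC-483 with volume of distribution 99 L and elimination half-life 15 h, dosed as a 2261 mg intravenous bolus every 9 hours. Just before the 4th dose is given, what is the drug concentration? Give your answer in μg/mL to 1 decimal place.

f = (1/2)^(τ/t½) = (1/2)^(9/15) ≈ 0.6598.
C₀ = D/Vd = 2261/99 ≈ 22.838 μg/mL.
Before the 4th dose, 3 doses have been given. Superposition: Cmin = C₀·(f + f² + … + f^3).
≈ 22.838 × (0.6598 + 0.4353 + 0.2872) ≈ 22.838 × 1.3823 ≈ 31.569 μg/mL.

31.6 μg/mL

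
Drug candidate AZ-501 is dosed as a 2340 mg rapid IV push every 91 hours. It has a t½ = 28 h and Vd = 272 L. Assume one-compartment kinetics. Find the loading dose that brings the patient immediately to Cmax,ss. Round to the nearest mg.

2615 mg

f = (1/2)^(91/28) ≈ 0.105112; accumulation ratio R = 1/(1−f) ≈ 1.11746.
Loading dose to hit Cmax,ss on first dose: D_load = D_maint·R ≈ 2340 × 1.11746 ≈ 2614.86 mg.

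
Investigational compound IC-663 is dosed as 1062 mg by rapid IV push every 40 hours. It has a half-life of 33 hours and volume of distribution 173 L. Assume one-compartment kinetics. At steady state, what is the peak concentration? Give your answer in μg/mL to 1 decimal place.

k = ln2/t½ = ln2/33 ≈ 0.021004 h⁻¹; fraction remaining f = e^(−kτ) = e^(−0.021004×40) ≈ 0.4316.
Accumulation ratio R = 1/(1 − f) ≈ 1/0.5684 ≈ 1.7593.
Each bolus raises the concentration by D/Vd = 1062/173 ≈ 6.139 μg/mL.
Steady-state peak Cmax,ss = C₀·R ≈ 6.139 × 1.7593 ≈ 10.800 μg/mL.

10.8 μg/mL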